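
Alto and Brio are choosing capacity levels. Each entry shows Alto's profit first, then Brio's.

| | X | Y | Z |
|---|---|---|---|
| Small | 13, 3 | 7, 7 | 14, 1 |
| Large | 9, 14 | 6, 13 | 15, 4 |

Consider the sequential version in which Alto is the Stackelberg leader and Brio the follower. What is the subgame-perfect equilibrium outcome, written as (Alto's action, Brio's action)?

(Large, X)

Solve by backward induction (Alto leads).
- Small: Brio compares 3, 7, 1 and picks Y; Alto would get 7.
- Large: Brio compares 14, 13, 4 and picks X; Alto would get 9.
Among 7, 9, the best is 9 at Large. Subgame-perfect outcome: (Large, X) with payoffs (9, 14).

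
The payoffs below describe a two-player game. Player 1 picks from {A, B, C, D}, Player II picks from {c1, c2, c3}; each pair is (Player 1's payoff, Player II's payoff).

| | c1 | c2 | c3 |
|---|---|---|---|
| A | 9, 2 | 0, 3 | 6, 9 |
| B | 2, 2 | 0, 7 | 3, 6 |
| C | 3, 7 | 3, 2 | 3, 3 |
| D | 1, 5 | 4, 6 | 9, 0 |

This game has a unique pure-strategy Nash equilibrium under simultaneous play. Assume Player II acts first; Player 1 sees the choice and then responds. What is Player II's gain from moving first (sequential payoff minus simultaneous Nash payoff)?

0

Work backward from Player 1's decision.
- c1: Player 1 compares 9, 2, 3, 1 and picks A; Player II would get 2.
- c2: Player 1 compares 0, 0, 3, 4 and picks D; Player II would get 6.
- c3: Player 1 compares 6, 3, 3, 9 and picks D; Player II would get 0.
Maximizing over 2, 6, 0, Player II chooses c2. Subgame-perfect outcome: (D, c2) with payoffs (4, 6).
For the simultaneous game, intersect best replies.
Player 1's best replies: c1→A; c2→D; c3→D.
Player II's best replies: A→c3; B→c2; C→c1; D→c2.
Only (D, c2) has each player best-responding; Nash payoffs (4, 6).
Player II's commitment gain: 6 − 6 = 0.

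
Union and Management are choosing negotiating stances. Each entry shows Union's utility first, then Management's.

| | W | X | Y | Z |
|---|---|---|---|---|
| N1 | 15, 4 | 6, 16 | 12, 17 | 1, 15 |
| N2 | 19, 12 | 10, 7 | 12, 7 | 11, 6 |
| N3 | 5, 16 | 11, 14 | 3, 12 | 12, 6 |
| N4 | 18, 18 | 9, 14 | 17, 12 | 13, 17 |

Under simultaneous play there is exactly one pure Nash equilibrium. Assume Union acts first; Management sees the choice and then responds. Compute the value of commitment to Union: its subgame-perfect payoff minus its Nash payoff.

Solve by backward induction (Union leads).
- N1: Management compares 4, 16, 17, 15 and picks Y; Union would get 12.
- N2: Management compares 12, 7, 7, 6 and picks W; Union would get 19.
- N3: Management compares 16, 14, 12, 6 and picks W; Union would get 5.
- N4: Management compares 18, 14, 12, 17 and picks W; Union would get 18.
Union's induced payoffs are 12, 19, 5, 18, so Union commits to N2. Subgame-perfect outcome: (N2, W) with payoffs (19, 12).
For the simultaneous game, intersect best replies.
Union's best replies: W→N2; X→N3; Y→N4; Z→N4.
Management's best replies: N1→Y; N2→W; N3→W; N4→W.
Only (N2, W) has each player best-responding; Nash payoffs (19, 12).
Union's commitment gain: 19 − 19 = 0.

0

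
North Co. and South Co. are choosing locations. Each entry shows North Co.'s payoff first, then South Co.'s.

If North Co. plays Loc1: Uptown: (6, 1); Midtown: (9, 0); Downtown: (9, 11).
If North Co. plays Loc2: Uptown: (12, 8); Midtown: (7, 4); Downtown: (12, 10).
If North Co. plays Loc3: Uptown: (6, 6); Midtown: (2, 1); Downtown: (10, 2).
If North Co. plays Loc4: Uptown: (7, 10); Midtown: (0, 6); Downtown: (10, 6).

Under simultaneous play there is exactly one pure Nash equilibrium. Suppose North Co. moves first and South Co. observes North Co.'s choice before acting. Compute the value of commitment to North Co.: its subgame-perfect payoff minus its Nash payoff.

0

Backward induction with North Co. moving first.
- Loc1 → South Co. plays Downtown (best of 1, 0, 11); North Co. gets 9.
- Loc2 → South Co. plays Downtown (best of 8, 4, 10); North Co. gets 12.
- Loc3 → South Co. plays Uptown (best of 6, 1, 2); North Co. gets 6.
- Loc4 → South Co. plays Uptown (best of 10, 6, 6); North Co. gets 7.
Maximizing over 9, 12, 6, 7, North Co. chooses Loc2. Subgame-perfect outcome: (Loc2, Downtown) with payoffs (12, 10).
Under simultaneous play:
North Co.'s best replies: Uptown→Loc2; Midtown→Loc1; Downtown→Loc2.
South Co.'s best replies: Loc1→Downtown; Loc2→Downtown; Loc3→Uptown; Loc4→Uptown.
The unique mutual best reply is (Loc2, Downtown), giving (12, 10).
North Co.'s commitment gain: 12 − 12 = 0.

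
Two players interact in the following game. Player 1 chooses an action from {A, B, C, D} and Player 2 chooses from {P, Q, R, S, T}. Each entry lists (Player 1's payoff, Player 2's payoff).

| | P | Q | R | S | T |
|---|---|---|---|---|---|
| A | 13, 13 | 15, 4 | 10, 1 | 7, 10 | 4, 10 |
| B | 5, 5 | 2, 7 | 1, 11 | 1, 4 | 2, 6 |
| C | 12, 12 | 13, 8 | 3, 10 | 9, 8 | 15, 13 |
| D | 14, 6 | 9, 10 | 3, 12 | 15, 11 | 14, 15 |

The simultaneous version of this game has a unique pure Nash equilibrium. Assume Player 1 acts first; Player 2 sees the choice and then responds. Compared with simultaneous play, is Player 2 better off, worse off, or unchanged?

Player 2 best-responds to each possible Player 1 move:
- A → Player 2 plays P (best of 13, 4, 1, 10, 10); Player 1 gets 13.
- B → Player 2 plays R (best of 5, 7, 11, 4, 6); Player 1 gets 1.
- C → Player 2 plays T (best of 12, 8, 10, 8, 13); Player 1 gets 15.
- D → Player 2 plays T (best of 6, 10, 12, 11, 15); Player 1 gets 14.
Maximizing over 13, 1, 15, 14, Player 1 chooses C. Subgame-perfect outcome: (C, T) with payoffs (15, 13).
Now find the simultaneous Nash equilibrium.
Player 1's best replies: P→D; Q→A; R→A; S→D; T→C.
Player 2's best replies: A→P; B→R; C→T; D→T.
The unique mutual best reply is (C, T), giving (15, 13).
Player 2 earns 13 sequentially versus 13 at the Nash outcome: unchanged.

unchanged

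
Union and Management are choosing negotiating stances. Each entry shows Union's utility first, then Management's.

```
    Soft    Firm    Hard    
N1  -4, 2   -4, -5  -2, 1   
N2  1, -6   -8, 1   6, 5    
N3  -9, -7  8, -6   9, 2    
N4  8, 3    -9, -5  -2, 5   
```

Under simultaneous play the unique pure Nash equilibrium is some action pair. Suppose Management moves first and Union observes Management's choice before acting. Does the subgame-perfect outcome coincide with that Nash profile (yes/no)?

no

Work backward from Union's decision.
- Soft → Union plays N4 (best of -4, 1, -9, 8); Management gets 3.
- Firm → Union plays N3 (best of -4, -8, 8, -9); Management gets -6.
- Hard → Union plays N3 (best of -2, 6, 9, -2); Management gets 2.
Maximizing over 3, -6, 2, Management chooses Soft. Subgame-perfect outcome: (N4, Soft) with payoffs (8, 3).
For the simultaneous game, intersect best replies.
Union's best replies: Soft→N4; Firm→N3; Hard→N3.
Management's best replies: N1→Soft; N2→Hard; N3→Hard; N4→Hard.
Only (N3, Hard) has each player best-responding; Nash payoffs (9, 2).
Sequential outcome (N4, Soft) differs from the Nash profile (N3, Hard).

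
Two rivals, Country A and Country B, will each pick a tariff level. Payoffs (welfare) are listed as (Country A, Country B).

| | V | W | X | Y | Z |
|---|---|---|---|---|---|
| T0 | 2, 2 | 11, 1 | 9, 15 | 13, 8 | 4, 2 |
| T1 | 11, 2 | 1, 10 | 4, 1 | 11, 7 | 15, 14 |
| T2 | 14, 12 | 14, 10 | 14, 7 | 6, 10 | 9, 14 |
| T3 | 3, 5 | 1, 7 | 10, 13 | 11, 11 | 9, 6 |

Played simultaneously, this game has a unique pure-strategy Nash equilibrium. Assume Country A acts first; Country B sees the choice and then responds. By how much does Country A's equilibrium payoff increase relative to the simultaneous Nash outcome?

Solve by backward induction (Country A leads).
- T0: BR = X, leader payoff 9.
- T1: BR = Z, leader payoff 15.
- T2: BR = Z, leader payoff 9.
- T3: BR = X, leader payoff 10.
Country A's induced payoffs are 9, 15, 9, 10, so Country A commits to T1. Subgame-perfect outcome: (T1, Z) with payoffs (15, 14).
Under simultaneous play:
Country A's best replies: V→T2; W→T2; X→T2; Y→T0; Z→T1.
Country B's best replies: T0→X; T1→Z; T2→Z; T3→X.
Only (T1, Z) has each player best-responding; Nash payoffs (15, 14).
Country A's commitment gain: 15 − 15 = 0.

0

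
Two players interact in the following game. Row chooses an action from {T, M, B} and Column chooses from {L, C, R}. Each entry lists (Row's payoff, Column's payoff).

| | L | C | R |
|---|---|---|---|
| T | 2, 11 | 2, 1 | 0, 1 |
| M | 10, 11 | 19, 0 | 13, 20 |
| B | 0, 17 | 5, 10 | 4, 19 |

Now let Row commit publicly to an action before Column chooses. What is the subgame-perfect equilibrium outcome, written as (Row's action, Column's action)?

Column best-responds to each possible Row move:
- T: Column compares 11, 1, 1 and picks L; Row would get 2.
- M: Column compares 11, 0, 20 and picks R; Row would get 13.
- B: Column compares 17, 10, 19 and picks R; Row would get 4.
Row's induced payoffs are 2, 13, 4, so Row commits to M. Subgame-perfect outcome: (M, R) with payoffs (13, 20).

(M, R)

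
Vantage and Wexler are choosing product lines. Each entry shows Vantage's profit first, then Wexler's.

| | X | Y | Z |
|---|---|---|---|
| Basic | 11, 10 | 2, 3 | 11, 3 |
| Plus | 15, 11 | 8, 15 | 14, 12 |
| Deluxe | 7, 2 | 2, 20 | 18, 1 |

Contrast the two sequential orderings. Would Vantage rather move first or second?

first

If Vantage leads: Wexler's best replies are Basic→X, Plus→Y, Deluxe→Y; Vantage's induced payoffs 11, 8, 2; outcome (Basic, X), payoffs (11, 10).
If Wexler leads: Vantage's best replies are X→Plus, Y→Plus, Z→Deluxe; Wexler's induced payoffs 11, 15, 1; outcome (Plus, Y), payoffs (8, 15).
Vantage gets 11 moving first and 8 moving second, so Vantage prefers to move first.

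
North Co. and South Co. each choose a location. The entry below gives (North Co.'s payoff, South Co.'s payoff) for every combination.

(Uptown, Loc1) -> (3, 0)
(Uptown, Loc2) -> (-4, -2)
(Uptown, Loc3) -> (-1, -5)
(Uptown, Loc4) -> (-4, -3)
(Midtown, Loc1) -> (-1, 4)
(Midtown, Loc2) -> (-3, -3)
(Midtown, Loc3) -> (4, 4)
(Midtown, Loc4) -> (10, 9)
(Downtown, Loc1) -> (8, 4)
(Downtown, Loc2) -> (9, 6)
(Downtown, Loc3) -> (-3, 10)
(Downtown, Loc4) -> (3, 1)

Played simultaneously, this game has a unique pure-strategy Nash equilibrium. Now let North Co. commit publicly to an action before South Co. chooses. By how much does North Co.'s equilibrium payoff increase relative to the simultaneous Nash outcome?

0

Work backward from South Co.'s decision.
- Uptown: South Co. compares 0, -2, -5, -3 and picks Loc1; North Co. would get 3.
- Midtown: South Co. compares 4, -3, 4, 9 and picks Loc4; North Co. would get 10.
- Downtown: South Co. compares 4, 6, 10, 1 and picks Loc3; North Co. would get -3.
North Co.'s induced payoffs are 3, 10, -3, so North Co. commits to Midtown. Subgame-perfect outcome: (Midtown, Loc4) with payoffs (10, 9).
Now find the simultaneous Nash equilibrium.
North Co.'s best replies: Loc1→Downtown; Loc2→Downtown; Loc3→Midtown; Loc4→Midtown.
South Co.'s best replies: Uptown→Loc1; Midtown→Loc4; Downtown→Loc3.
Only (Midtown, Loc4) has each player best-responding; Nash payoffs (10, 9).
North Co.'s commitment gain: 10 − 10 = 0.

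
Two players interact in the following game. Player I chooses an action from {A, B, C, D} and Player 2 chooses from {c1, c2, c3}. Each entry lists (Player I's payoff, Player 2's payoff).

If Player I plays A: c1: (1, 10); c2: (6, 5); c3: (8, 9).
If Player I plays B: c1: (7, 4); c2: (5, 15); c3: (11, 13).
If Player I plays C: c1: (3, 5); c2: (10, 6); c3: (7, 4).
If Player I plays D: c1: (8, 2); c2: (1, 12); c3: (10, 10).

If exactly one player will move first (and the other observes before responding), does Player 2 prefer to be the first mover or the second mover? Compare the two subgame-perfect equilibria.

first

If Player I leads: Player 2's best replies are A→c1, B→c2, C→c2, D→c2; Player I's induced payoffs 1, 5, 10, 1; outcome (C, c2), payoffs (10, 6).
If Player 2 leads: Player I's best replies are c1→D, c2→C, c3→B; Player 2's induced payoffs 2, 6, 13; outcome (B, c3), payoffs (11, 13).
Player 2 gets 13 moving first and 6 moving second, so Player 2 prefers to move first.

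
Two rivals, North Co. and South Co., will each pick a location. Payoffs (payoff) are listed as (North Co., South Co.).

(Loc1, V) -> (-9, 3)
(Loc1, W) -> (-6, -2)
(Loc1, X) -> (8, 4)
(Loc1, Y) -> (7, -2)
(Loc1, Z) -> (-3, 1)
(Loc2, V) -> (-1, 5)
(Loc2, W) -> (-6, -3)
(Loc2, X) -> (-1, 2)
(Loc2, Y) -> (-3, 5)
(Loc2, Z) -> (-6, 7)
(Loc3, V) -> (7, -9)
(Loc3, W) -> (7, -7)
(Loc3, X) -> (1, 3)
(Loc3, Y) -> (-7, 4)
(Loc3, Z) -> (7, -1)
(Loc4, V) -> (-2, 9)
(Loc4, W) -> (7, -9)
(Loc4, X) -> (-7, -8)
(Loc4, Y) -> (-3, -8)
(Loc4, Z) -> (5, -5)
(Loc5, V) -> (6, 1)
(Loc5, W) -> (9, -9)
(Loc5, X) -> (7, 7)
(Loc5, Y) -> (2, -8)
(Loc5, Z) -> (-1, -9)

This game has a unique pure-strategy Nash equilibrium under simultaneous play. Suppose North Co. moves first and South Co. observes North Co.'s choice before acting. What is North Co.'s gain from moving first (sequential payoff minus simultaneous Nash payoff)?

0

Work backward from South Co.'s decision.
- Loc1 → South Co. plays X (best of 3, -2, 4, -2, 1); North Co. gets 8.
- Loc2 → South Co. plays Z (best of 5, -3, 2, 5, 7); North Co. gets -6.
- Loc3 → South Co. plays Y (best of -9, -7, 3, 4, -1); North Co. gets -7.
- Loc4 → South Co. plays V (best of 9, -9, -8, -8, -5); North Co. gets -2.
- Loc5 → South Co. plays X (best of 1, -9, 7, -8, -9); North Co. gets 7.
North Co.'s induced payoffs are 8, -6, -7, -2, 7, so North Co. commits to Loc1. Subgame-perfect outcome: (Loc1, X) with payoffs (8, 4).
Now find the simultaneous Nash equilibrium.
North Co.'s best replies: V→Loc3; W→Loc5; X→Loc1; Y→Loc1; Z→Loc3.
South Co.'s best replies: Loc1→X; Loc2→Z; Loc3→Y; Loc4→V; Loc5→X.
Only (Loc1, X) has each player best-responding; Nash payoffs (8, 4).
North Co.'s commitment gain: 8 − 8 = 0.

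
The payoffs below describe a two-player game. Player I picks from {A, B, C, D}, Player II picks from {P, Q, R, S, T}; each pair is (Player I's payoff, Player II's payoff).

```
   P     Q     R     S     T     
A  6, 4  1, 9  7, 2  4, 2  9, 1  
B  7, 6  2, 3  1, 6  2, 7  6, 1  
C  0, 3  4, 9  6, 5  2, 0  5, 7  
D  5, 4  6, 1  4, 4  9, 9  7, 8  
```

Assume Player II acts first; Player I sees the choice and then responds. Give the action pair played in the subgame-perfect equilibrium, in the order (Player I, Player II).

Player I best-responds to each possible Player II move:
- P: BR = B, leader payoff 6.
- Q: BR = D, leader payoff 1.
- R: BR = A, leader payoff 2.
- S: BR = D, leader payoff 9.
- T: BR = A, leader payoff 1.
Maximizing over 6, 1, 2, 9, 1, Player II chooses S. Subgame-perfect outcome: (D, S) with payoffs (9, 9).

(D, S)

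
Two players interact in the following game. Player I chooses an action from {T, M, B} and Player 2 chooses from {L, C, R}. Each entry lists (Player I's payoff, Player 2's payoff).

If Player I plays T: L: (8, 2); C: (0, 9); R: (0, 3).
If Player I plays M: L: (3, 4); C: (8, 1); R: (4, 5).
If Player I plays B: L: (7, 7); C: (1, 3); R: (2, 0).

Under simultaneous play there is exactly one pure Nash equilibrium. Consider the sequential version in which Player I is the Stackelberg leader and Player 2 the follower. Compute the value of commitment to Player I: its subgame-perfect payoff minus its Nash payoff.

Player 2 best-responds to each possible Player I move:
- T → Player 2 plays C (best of 2, 9, 3); Player I gets 0.
- M → Player 2 plays R (best of 4, 1, 5); Player I gets 4.
- B → Player 2 plays L (best of 7, 3, 0); Player I gets 7.
Player I's induced payoffs are 0, 4, 7, so Player I commits to B. Subgame-perfect outcome: (B, L) with payoffs (7, 7).
Now find the simultaneous Nash equilibrium.
Player I's best replies: L→T; C→M; R→M.
Player 2's best replies: T→C; M→R; B→L.
Only (M, R) has each player best-responding; Nash payoffs (4, 5).
Player I's commitment gain: 7 − 4 = 3.

3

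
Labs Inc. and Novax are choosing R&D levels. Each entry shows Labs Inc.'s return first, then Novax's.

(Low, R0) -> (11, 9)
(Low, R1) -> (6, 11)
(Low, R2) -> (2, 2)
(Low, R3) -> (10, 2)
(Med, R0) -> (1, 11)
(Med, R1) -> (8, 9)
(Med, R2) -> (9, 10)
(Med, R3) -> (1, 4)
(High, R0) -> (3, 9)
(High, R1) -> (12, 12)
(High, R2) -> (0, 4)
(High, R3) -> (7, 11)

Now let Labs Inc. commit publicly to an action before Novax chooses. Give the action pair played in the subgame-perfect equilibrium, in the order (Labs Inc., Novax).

(High, R1)

Novax best-responds to each possible Labs Inc. move:
- Low: BR = R1, leader payoff 6.
- Med: BR = R0, leader payoff 1.
- High: BR = R1, leader payoff 12.
Labs Inc.'s induced payoffs are 6, 1, 12, so Labs Inc. commits to High. Subgame-perfect outcome: (High, R1) with payoffs (12, 12).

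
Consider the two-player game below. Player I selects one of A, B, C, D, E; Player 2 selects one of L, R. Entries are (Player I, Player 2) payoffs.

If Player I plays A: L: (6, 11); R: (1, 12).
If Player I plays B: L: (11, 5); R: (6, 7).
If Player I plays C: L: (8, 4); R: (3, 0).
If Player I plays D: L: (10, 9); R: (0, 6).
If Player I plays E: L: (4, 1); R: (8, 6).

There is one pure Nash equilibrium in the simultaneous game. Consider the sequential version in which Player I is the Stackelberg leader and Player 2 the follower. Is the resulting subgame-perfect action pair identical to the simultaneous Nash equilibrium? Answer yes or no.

no

Backward induction with Player I moving first.
- A → Player 2 plays R (best of 11, 12); Player I gets 1.
- B → Player 2 plays R (best of 5, 7); Player I gets 6.
- C → Player 2 plays L (best of 4, 0); Player I gets 8.
- D → Player 2 plays L (best of 9, 6); Player I gets 10.
- E → Player 2 plays R (best of 1, 6); Player I gets 8.
Maximizing over 1, 6, 8, 10, 8, Player I chooses D. Subgame-perfect outcome: (D, L) with payoffs (10, 9).
For the simultaneous game, intersect best replies.
Player I's best replies: L→B; R→E.
Player 2's best replies: A→R; B→R; C→L; D→L; E→R.
The unique mutual best reply is (E, R), giving (8, 6).
Sequential outcome (D, L) differs from the Nash profile (E, R).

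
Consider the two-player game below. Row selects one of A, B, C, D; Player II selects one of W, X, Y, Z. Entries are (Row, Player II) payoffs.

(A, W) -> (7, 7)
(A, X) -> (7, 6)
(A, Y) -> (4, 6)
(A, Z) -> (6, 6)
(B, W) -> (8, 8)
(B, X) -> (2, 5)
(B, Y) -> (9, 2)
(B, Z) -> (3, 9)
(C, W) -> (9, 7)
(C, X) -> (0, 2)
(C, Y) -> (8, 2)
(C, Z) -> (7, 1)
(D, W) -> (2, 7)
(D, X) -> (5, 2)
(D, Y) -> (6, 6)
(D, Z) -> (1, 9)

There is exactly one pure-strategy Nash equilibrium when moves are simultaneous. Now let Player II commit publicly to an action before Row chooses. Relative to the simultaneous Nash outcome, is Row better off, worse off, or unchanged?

Row best-responds to each possible Player II move:
- W: BR = C, leader payoff 7.
- X: BR = A, leader payoff 6.
- Y: BR = B, leader payoff 2.
- Z: BR = C, leader payoff 1.
Maximizing over 7, 6, 2, 1, Player II chooses W. Subgame-perfect outcome: (C, W) with payoffs (9, 7).
Now find the simultaneous Nash equilibrium.
Row's best replies: W→C; X→A; Y→B; Z→C.
Player II's best replies: A→W; B→Z; C→W; D→Z.
The unique mutual best reply is (C, W), giving (9, 7).
Row earns 9 sequentially versus 9 at the Nash outcome: unchanged.

unchanged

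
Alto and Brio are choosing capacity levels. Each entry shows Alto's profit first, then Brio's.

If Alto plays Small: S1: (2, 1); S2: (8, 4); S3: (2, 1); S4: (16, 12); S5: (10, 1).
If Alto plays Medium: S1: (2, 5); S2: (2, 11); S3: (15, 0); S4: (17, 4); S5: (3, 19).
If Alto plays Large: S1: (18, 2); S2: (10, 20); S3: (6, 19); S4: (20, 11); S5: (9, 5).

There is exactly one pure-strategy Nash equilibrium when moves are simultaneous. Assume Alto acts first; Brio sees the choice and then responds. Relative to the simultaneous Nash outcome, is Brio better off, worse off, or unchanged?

worse off

Solve by backward induction (Alto leads).
- Small: Brio compares 1, 4, 1, 12, 1 and picks S4; Alto would get 16.
- Medium: Brio compares 5, 11, 0, 4, 19 and picks S5; Alto would get 3.
- Large: Brio compares 2, 20, 19, 11, 5 and picks S2; Alto would get 10.
Alto's induced payoffs are 16, 3, 10, so Alto commits to Small. Subgame-perfect outcome: (Small, S4) with payoffs (16, 12).
Under simultaneous play:
Alto's best replies: S1→Large; S2→Large; S3→Medium; S4→Large; S5→Small.
Brio's best replies: Small→S4; Medium→S5; Large→S2.
Only (Large, S2) has each player best-responding; Nash payoffs (10, 20).
Brio earns 12 sequentially versus 20 at the Nash outcome: worse off.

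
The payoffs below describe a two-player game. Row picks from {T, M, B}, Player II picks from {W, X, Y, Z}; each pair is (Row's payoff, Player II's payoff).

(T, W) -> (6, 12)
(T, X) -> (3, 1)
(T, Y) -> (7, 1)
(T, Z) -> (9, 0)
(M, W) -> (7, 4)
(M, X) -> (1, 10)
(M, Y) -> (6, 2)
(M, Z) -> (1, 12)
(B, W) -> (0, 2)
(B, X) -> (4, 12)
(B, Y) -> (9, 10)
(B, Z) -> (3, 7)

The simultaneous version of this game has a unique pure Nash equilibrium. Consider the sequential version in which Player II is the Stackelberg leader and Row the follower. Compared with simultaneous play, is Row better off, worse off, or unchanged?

Solve by backward induction (Player II leads).
- W → Row plays M (best of 6, 7, 0); Player II gets 4.
- X → Row plays B (best of 3, 1, 4); Player II gets 12.
- Y → Row plays B (best of 7, 6, 9); Player II gets 10.
- Z → Row plays T (best of 9, 1, 3); Player II gets 0.
Among 4, 12, 10, 0, the best is 12 at X. Subgame-perfect outcome: (B, X) with payoffs (4, 12).
Now find the simultaneous Nash equilibrium.
Row's best replies: W→M; X→B; Y→B; Z→T.
Player II's best replies: T→W; M→Z; B→X.
The unique mutual best reply is (B, X), giving (4, 12).
Row earns 4 sequentially versus 4 at the Nash outcome: unchanged.

unchanged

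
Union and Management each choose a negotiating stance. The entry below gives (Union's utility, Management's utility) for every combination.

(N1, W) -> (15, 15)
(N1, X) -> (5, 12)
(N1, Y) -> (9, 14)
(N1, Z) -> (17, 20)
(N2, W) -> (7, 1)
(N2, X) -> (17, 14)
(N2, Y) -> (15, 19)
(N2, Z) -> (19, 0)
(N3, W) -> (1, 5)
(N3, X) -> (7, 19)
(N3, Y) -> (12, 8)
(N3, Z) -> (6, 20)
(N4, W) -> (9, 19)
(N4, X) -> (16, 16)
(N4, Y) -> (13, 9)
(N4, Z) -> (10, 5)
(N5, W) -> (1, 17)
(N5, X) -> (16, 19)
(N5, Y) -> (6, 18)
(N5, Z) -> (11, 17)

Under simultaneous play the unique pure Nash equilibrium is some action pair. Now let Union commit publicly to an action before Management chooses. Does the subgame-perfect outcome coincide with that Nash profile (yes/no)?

no

Backward induction with Union moving first.
- N1 → Management plays Z (best of 15, 12, 14, 20); Union gets 17.
- N2 → Management plays Y (best of 1, 14, 19, 0); Union gets 15.
- N3 → Management plays Z (best of 5, 19, 8, 20); Union gets 6.
- N4 → Management plays W (best of 19, 16, 9, 5); Union gets 9.
- N5 → Management plays X (best of 17, 19, 18, 17); Union gets 16.
Maximizing over 17, 15, 6, 9, 16, Union chooses N1. Subgame-perfect outcome: (N1, Z) with payoffs (17, 20).
Now find the simultaneous Nash equilibrium.
Union's best replies: W→N1; X→N2; Y→N2; Z→N2.
Management's best replies: N1→Z; N2→Y; N3→Z; N4→W; N5→X.
The unique mutual best reply is (N2, Y), giving (15, 19).
Sequential outcome (N1, Z) differs from the Nash profile (N2, Y).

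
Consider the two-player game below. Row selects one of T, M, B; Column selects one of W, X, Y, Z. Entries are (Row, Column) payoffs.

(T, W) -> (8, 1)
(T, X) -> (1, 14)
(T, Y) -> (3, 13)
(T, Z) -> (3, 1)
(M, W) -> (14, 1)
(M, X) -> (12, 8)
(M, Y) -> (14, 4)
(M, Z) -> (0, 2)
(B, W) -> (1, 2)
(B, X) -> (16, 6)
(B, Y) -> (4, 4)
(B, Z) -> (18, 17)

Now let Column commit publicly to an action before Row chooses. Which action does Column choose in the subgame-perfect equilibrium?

Z

Backward induction with Column moving first.
- W: BR = M, leader payoff 1.
- X: BR = B, leader payoff 6.
- Y: BR = M, leader payoff 4.
- Z: BR = B, leader payoff 17.
Maximizing over 1, 6, 4, 17, Column chooses Z. Subgame-perfect outcome: (B, Z) with payoffs (18, 17).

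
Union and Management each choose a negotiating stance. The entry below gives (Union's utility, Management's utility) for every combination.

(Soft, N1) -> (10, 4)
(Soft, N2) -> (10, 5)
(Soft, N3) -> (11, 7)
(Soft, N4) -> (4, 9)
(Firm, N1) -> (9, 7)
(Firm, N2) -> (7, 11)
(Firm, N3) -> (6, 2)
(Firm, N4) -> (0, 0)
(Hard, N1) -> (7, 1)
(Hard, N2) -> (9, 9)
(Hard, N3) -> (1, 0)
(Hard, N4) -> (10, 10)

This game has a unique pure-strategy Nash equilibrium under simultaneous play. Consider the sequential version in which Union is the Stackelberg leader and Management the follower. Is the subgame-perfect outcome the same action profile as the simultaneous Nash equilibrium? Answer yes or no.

yes

Backward induction with Union moving first.
- Soft: BR = N4, leader payoff 4.
- Firm: BR = N2, leader payoff 7.
- Hard: BR = N4, leader payoff 10.
Union's induced payoffs are 4, 7, 10, so Union commits to Hard. Subgame-perfect outcome: (Hard, N4) with payoffs (10, 10).
Under simultaneous play:
Union's best replies: N1→Soft; N2→Soft; N3→Soft; N4→Hard.
Management's best replies: Soft→N4; Firm→N2; Hard→N4.
Only (Hard, N4) has each player best-responding; Nash payoffs (10, 10).
Sequential outcome (Hard, N4) coincides with the Nash profile (Hard, N4).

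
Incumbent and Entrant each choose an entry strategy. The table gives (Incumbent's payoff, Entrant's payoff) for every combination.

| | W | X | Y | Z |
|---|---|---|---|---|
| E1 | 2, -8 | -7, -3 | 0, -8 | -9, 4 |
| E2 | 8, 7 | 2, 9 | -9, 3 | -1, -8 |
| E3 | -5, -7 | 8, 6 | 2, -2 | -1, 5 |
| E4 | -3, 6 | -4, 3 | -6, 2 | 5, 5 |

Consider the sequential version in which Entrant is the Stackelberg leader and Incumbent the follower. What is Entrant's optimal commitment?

W

Solve by backward induction (Entrant leads).
- W → Incumbent plays E2 (best of 2, 8, -5, -3); Entrant gets 7.
- X → Incumbent plays E3 (best of -7, 2, 8, -4); Entrant gets 6.
- Y → Incumbent plays E3 (best of 0, -9, 2, -6); Entrant gets -2.
- Z → Incumbent plays E4 (best of -9, -1, -1, 5); Entrant gets 5.
Maximizing over 7, 6, -2, 5, Entrant chooses W. Subgame-perfect outcome: (E2, W) with payoffs (8, 7).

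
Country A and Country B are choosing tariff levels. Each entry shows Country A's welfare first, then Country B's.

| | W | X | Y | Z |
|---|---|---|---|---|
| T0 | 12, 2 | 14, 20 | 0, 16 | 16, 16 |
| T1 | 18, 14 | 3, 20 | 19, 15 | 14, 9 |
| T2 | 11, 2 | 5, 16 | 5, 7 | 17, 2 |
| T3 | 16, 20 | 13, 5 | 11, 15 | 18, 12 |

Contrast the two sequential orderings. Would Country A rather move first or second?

first

If Country A leads: Country B's best replies are T0→X, T1→X, T2→X, T3→W; Country A's induced payoffs 14, 3, 5, 16; outcome (T3, W), payoffs (16, 20).
If Country B leads: Country A's best replies are W→T1, X→T0, Y→T1, Z→T3; Country B's induced payoffs 14, 20, 15, 12; outcome (T0, X), payoffs (14, 20).
Country A gets 16 moving first and 14 moving second, so Country A prefers to move first.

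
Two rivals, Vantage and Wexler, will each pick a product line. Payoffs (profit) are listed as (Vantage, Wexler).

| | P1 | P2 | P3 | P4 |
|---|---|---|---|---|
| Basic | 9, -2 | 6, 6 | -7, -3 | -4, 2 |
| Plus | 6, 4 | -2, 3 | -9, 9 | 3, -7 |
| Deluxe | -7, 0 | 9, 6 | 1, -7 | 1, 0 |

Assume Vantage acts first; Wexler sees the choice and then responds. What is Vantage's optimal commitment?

Deluxe

Solve by backward induction (Vantage leads).
- Basic: Wexler compares -2, 6, -3, 2 and picks P2; Vantage would get 6.
- Plus: Wexler compares 4, 3, 9, -7 and picks P3; Vantage would get -9.
- Deluxe: Wexler compares 0, 6, -7, 0 and picks P2; Vantage would get 9.
Maximizing over 6, -9, 9, Vantage chooses Deluxe. Subgame-perfect outcome: (Deluxe, P2) with payoffs (9, 6).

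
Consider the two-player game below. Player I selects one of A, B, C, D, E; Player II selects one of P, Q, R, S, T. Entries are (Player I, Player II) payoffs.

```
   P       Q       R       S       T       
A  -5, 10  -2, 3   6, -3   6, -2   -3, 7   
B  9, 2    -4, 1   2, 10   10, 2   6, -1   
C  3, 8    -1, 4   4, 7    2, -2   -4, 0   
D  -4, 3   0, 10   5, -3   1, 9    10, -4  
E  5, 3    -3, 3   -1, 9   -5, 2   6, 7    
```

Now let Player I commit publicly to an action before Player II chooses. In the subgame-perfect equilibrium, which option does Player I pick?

C

Backward induction with Player I moving first.
- A: Player II compares 10, 3, -3, -2, 7 and picks P; Player I would get -5.
- B: Player II compares 2, 1, 10, 2, -1 and picks R; Player I would get 2.
- C: Player II compares 8, 4, 7, -2, 0 and picks P; Player I would get 3.
- D: Player II compares 3, 10, -3, 9, -4 and picks Q; Player I would get 0.
- E: Player II compares 3, 3, 9, 2, 7 and picks R; Player I would get -1.
Player I's induced payoffs are -5, 2, 3, 0, -1, so Player I commits to C. Subgame-perfect outcome: (C, P) with payoffs (3, 8).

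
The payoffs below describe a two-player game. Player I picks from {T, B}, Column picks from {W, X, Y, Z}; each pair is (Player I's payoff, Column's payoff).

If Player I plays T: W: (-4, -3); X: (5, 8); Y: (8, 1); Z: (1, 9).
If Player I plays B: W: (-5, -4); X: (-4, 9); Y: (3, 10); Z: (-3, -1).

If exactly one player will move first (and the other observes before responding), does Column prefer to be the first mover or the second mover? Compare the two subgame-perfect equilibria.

second

If Player I leads: Column's best replies are T→Z, B→Y; Player I's induced payoffs 1, 3; outcome (B, Y), payoffs (3, 10).
If Column leads: Player I's best replies are W→T, X→T, Y→T, Z→T; Column's induced payoffs -3, 8, 1, 9; outcome (T, Z), payoffs (1, 9).
Column gets 9 moving first and 10 moving second, so Column prefers to move second.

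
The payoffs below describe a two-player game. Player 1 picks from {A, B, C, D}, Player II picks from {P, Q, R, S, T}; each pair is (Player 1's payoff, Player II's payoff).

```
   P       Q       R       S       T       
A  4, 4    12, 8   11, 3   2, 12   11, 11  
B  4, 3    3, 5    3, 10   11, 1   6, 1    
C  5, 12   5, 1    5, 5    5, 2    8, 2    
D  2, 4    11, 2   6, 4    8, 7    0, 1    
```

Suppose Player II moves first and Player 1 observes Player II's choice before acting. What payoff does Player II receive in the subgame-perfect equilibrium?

Backward induction with Player II moving first.
- P: BR = C, leader payoff 12.
- Q: BR = A, leader payoff 8.
- R: BR = A, leader payoff 3.
- S: BR = B, leader payoff 1.
- T: BR = A, leader payoff 11.
Player II's induced payoffs are 12, 8, 3, 1, 11, so Player II commits to P. Subgame-perfect outcome: (C, P) with payoffs (5, 12).

12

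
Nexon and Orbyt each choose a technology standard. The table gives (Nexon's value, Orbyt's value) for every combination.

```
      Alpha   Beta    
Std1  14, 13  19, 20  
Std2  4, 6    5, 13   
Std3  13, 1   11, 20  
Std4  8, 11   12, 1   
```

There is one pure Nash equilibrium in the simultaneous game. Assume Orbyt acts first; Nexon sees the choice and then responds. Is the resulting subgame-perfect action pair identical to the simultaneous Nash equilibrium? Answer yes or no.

yes

Nexon best-responds to each possible Orbyt move:
- Alpha: BR = Std1, leader payoff 13.
- Beta: BR = Std1, leader payoff 20.
Maximizing over 13, 20, Orbyt chooses Beta. Subgame-perfect outcome: (Std1, Beta) with payoffs (19, 20).
Now find the simultaneous Nash equilibrium.
Nexon's best replies: Alpha→Std1; Beta→Std1.
Orbyt's best replies: Std1→Beta; Std2→Beta; Std3→Beta; Std4→Alpha.
Only (Std1, Beta) has each player best-responding; Nash payoffs (19, 20).
Sequential outcome (Std1, Beta) coincides with the Nash profile (Std1, Beta).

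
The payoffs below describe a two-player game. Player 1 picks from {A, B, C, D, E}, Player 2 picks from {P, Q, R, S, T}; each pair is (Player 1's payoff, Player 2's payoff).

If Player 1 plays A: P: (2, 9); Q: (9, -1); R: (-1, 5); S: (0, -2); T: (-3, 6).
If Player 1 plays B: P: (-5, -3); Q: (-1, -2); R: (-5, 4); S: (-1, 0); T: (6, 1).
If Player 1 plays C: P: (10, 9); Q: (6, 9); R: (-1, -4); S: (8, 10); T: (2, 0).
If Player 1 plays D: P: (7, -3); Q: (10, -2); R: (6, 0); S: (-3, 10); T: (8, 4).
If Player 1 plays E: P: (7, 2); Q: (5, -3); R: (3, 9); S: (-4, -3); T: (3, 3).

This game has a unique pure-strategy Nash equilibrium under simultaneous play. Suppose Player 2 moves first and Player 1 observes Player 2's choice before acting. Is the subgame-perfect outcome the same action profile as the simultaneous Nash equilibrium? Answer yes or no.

yes

Work backward from Player 1's decision.
- P → Player 1 plays C (best of 2, -5, 10, 7, 7); Player 2 gets 9.
- Q → Player 1 plays D (best of 9, -1, 6, 10, 5); Player 2 gets -2.
- R → Player 1 plays D (best of -1, -5, -1, 6, 3); Player 2 gets 0.
- S → Player 1 plays C (best of 0, -1, 8, -3, -4); Player 2 gets 10.
- T → Player 1 plays D (best of -3, 6, 2, 8, 3); Player 2 gets 4.
Maximizing over 9, -2, 0, 10, 4, Player 2 chooses S. Subgame-perfect outcome: (C, S) with payoffs (8, 10).
For the simultaneous game, intersect best replies.
Player 1's best replies: P→C; Q→D; R→D; S→C; T→D.
Player 2's best replies: A→P; B→R; C→S; D→S; E→R.
Only (C, S) has each player best-responding; Nash payoffs (8, 10).
Sequential outcome (C, S) coincides with the Nash profile (C, S).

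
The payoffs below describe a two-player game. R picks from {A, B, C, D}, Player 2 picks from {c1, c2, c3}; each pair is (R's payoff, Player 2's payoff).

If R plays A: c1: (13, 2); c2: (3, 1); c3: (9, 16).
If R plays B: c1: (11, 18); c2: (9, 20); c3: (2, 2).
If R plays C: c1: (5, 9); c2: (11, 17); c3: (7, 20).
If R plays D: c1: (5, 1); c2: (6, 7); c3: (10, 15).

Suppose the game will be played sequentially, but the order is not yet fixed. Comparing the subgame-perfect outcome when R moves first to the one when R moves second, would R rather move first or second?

second

If R leads: Player 2's best replies are A→c3, B→c2, C→c3, D→c3; R's induced payoffs 9, 9, 7, 10; outcome (D, c3), payoffs (10, 15).
If Player 2 leads: R's best replies are c1→A, c2→C, c3→D; Player 2's induced payoffs 2, 17, 15; outcome (C, c2), payoffs (11, 17).
R gets 10 moving first and 11 moving second, so R prefers to move second.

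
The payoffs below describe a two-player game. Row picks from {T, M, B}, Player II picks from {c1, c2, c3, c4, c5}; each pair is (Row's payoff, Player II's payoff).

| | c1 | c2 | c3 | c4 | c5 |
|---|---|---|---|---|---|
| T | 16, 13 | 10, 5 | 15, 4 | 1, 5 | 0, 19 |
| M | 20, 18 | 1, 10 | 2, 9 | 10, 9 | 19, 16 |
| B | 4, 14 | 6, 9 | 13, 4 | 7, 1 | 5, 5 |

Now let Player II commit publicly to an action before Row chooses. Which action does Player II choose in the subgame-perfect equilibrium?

c1

Backward induction with Player II moving first.
- c1: BR = M, leader payoff 18.
- c2: BR = T, leader payoff 5.
- c3: BR = T, leader payoff 4.
- c4: BR = M, leader payoff 9.
- c5: BR = M, leader payoff 16.
Among 18, 5, 4, 9, 16, the best is 18 at c1. Subgame-perfect outcome: (M, c1) with payoffs (20, 18).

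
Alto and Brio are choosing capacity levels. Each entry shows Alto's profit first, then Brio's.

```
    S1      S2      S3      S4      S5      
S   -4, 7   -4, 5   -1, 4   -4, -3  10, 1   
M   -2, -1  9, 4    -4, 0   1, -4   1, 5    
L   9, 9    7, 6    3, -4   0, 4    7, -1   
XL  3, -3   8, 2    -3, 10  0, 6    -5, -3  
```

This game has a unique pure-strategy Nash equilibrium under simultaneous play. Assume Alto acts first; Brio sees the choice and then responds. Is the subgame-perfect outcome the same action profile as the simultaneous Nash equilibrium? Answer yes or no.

Backward induction with Alto moving first.
- S: Brio compares 7, 5, 4, -3, 1 and picks S1; Alto would get -4.
- M: Brio compares -1, 4, 0, -4, 5 and picks S5; Alto would get 1.
- L: Brio compares 9, 6, -4, 4, -1 and picks S1; Alto would get 9.
- XL: Brio compares -3, 2, 10, 6, -3 and picks S3; Alto would get -3.
Maximizing over -4, 1, 9, -3, Alto chooses L. Subgame-perfect outcome: (L, S1) with payoffs (9, 9).
For the simultaneous game, intersect best replies.
Alto's best replies: S1→L; S2→M; S3→L; S4→M; S5→S.
Brio's best replies: S→S1; M→S5; L→S1; XL→S3.
Only (L, S1) has each player best-responding; Nash payoffs (9, 9).
Sequential outcome (L, S1) coincides with the Nash profile (L, S1).

yes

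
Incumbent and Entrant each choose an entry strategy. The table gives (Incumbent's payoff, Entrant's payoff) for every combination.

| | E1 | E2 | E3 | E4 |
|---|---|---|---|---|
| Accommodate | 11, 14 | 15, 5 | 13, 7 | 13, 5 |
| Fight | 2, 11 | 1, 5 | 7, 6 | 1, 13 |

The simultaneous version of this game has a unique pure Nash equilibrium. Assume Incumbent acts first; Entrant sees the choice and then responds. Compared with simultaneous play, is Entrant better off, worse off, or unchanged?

Entrant best-responds to each possible Incumbent move:
- Accommodate → Entrant plays E1 (best of 14, 5, 7, 5); Incumbent gets 11.
- Fight → Entrant plays E4 (best of 11, 5, 6, 13); Incumbent gets 1.
Incumbent's induced payoffs are 11, 1, so Incumbent commits to Accommodate. Subgame-perfect outcome: (Accommodate, E1) with payoffs (11, 14).
Now find the simultaneous Nash equilibrium.
Incumbent's best replies: E1→Accommodate; E2→Accommodate; E3→Accommodate; E4→Accommodate.
Entrant's best replies: Accommodate→E1; Fight→E4.
Only (Accommodate, E1) has each player best-responding; Nash payoffs (11, 14).
Entrant earns 14 sequentially versus 14 at the Nash outcome: unchanged.

unchanged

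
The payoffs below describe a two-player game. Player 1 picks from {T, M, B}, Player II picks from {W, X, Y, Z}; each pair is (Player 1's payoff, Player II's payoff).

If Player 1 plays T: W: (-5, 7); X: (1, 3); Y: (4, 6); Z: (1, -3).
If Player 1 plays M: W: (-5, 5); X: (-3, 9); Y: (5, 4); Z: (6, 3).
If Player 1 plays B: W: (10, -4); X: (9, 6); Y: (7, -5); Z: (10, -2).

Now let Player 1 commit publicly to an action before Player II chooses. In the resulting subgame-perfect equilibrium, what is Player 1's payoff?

Work backward from Player II's decision.
- T: BR = W, leader payoff -5.
- M: BR = X, leader payoff -3.
- B: BR = X, leader payoff 9.
Maximizing over -5, -3, 9, Player 1 chooses B. Subgame-perfect outcome: (B, X) with payoffs (9, 6).

9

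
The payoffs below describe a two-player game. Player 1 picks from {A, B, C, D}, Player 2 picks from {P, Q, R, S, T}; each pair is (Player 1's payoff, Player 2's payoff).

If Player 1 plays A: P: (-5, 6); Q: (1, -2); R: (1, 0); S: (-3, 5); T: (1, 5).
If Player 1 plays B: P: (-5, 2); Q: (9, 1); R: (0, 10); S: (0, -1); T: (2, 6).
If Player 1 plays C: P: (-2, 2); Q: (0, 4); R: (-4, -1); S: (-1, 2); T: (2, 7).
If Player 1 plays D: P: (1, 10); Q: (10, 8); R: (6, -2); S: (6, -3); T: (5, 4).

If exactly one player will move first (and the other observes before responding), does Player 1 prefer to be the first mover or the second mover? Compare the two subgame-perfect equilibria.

If Player 1 leads: Player 2's best replies are A→P, B→R, C→T, D→P; Player 1's induced payoffs -5, 0, 2, 1; outcome (C, T), payoffs (2, 7).
If Player 2 leads: Player 1's best replies are P→D, Q→D, R→D, S→D, T→D; Player 2's induced payoffs 10, 8, -2, -3, 4; outcome (D, P), payoffs (1, 10).
Player 1 gets 2 moving first and 1 moving second, so Player 1 prefers to move first.

first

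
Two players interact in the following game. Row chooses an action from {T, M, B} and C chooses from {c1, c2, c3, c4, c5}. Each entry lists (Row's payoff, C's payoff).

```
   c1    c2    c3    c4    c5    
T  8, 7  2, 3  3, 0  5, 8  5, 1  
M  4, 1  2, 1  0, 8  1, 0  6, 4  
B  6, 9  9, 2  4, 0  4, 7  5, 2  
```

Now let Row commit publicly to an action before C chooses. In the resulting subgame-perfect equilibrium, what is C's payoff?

Backward induction with Row moving first.
- T: BR = c4, leader payoff 5.
- M: BR = c3, leader payoff 0.
- B: BR = c1, leader payoff 6.
Row's induced payoffs are 5, 0, 6, so Row commits to B. Subgame-perfect outcome: (B, c1) with payoffs (6, 9).

9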